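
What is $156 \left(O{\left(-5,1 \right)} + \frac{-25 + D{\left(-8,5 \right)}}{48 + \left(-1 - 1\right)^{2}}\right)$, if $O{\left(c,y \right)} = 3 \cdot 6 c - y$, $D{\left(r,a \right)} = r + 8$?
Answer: $-14271$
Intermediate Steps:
$D{\left(r,a \right)} = 8 + r$
$O{\left(c,y \right)} = - y + 18 c$ ($O{\left(c,y \right)} = 18 c - y = - y + 18 c$)
$156 \left(O{\left(-5,1 \right)} + \frac{-25 + D{\left(-8,5 \right)}}{48 + \left(-1 - 1\right)^{2}}\right) = 156 \left(\left(\left(-1\right) 1 + 18 \left(-5\right)\right) + \frac{-25 + \left(8 - 8\right)}{48 + \left(-1 - 1\right)^{2}}\right) = 156 \left(\left(-1 - 90\right) + \frac{-25 + 0}{48 + \left(-2\right)^{2}}\right) = 156 \left(-91 - \frac{25}{48 + 4}\right) = 156 \left(-91 - \frac{25}{52}\right) = 156 \left(- \frac{4757}{52}\right) = -14271$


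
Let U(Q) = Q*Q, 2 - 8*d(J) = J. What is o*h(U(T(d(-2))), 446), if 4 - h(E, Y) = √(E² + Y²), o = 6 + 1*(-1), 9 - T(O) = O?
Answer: 20 - 5*√3266177/4 ≈ -2239.1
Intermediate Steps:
d(J) = ¼ - J/8
T(O) = 9 - O
o = 5 (o = 6 - 1 = 5)
U(Q) = Q²
h(E, Y) = 4 - √(E² + Y²)
o*h(U(T(d(-2))), 446) = 5*(4 - √(((9 - (¼ - ⅛*(-2)))²)² + 446²)) = 5*(4 - √(((9 - (¼ + ¼))²)² + 198916)) = 5*(4 - √(((9 - 1*½)²)² + 198916)) = 5*(4 - √(((9 - ½)²)² + 198916)) = 5*(4 - √(((17/2)²)² + 198916)) = 5*(4 - √((289/4)² + 198916)) = 5*(4 - √(83521/16 + 198916)) = 5*(4 - √(3266177/16)) = 5*(4 - √3266177/4) = 20 - 5*√3266177/4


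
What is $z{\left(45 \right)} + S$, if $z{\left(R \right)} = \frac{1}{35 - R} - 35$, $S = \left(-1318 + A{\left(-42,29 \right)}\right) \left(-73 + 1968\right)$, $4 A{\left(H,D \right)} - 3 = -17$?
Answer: $- \frac{12521388}{5} \approx -2.5043 \cdot 10^{6}$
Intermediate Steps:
$A{\left(H,D \right)} = - \frac{7}{2}$ ($A{\left(H,D \right)} = \frac{3}{4} + \frac{1}{4} \left(-17\right) = \frac{3}{4} - \frac{17}{4} = - \frac{7}{2}$)
$S = - \frac{5008485}{2}$ ($S = \left(-1318 - \frac{7}{2}\right) \left(-73 + 1968\right) = \left(- \frac{2643}{2}\right) 1895 = - \frac{5008485}{2} \approx -2.5042 \cdot 10^{6}$)
$z{\left(R \right)} = -35 + \frac{1}{35 - R}$ ($z{\left(R \right)} = \frac{1}{35 - R} - 35 = -35 + \frac{1}{35 - R}$)
$z{\left(45 \right)} + S = \frac{1224 - 1575}{-35 + 45} - \frac{5008485}{2} = \frac{1224 - 1575}{10} - \frac{5008485}{2} = \frac{1}{10} \left(-351\right) - \frac{5008485}{2} = - \frac{351}{10} - \frac{5008485}{2} = - \frac{12521388}{5}$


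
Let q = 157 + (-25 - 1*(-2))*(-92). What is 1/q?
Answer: 1/2273 ≈ 0.00043995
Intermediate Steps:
q = 2273 (q = 157 + (-25 + 2)*(-92) = 157 - 23*(-92) = 157 + 2116 = 2273)
1/q = 1/2273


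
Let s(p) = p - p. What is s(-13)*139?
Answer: 0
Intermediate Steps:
s(p) = 0
s(-13)*139 = 0*139 = 0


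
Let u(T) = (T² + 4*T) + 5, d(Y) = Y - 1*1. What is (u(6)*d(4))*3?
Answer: 585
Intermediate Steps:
d(Y) = -1 + Y (d(Y) = Y - 1 = -1 + Y)
u(T) = 5 + T² + 4*T
(u(6)*d(4))*3 = ((5 + 6² + 4*6)*(-1 + 4))*3 = ((5 + 36 + 24)*3)*3 = (65*3)*3 = 195*3 = 585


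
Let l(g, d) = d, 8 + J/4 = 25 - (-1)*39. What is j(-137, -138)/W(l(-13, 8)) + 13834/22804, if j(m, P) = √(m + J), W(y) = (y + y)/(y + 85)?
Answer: 6917/11402 + 93*√87/16 ≈ 54.822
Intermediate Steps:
J = 224 (J = -32 + 4*(25 - (-1)*39) = -32 + 4*(25 - 1*(-39)) = -32 + 4*(25 + 39) = -32 + 4*64 = -32 + 256 = 224)
W(y) = 2*y/(85 + y) (W(y) = (2*y)/(85 + y) = 2*y/(85 + y))
j(m, P) = √(224 + m) (j(m, P) = √(m + 224) = √(224 + m))
j(-137, -138)/W(l(-13, 8)) + 13834/22804 = √(224 - 137)/((2*8/(85 + 8))) + 13834/22804 = √87/((2*8/93)) + 13834*(1/22804) = √87/((2*8*(1/93))) + 6917/11402 = √87/(16/93) + 6917/11402 = √87*(93/16) + 6917/11402 = 93*√87/16 + 6917/11402 = 6917/11402 + 93*√87/16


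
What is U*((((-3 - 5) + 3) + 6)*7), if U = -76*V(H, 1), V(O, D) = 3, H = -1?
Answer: -1596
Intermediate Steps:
U = -228 (U = -76*3 = -228)
U*((((-3 - 5) + 3) + 6)*7) = -228*(((-3 - 5) + 3) + 6)*7 = -228*((-8 + 3) + 6)*7 = -228*(-5 + 6)*7 = -228*7 = -1596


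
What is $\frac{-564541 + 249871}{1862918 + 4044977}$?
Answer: $- \frac{62934}{1181579} \approx -0.053263$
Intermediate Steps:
$\frac{-564541 + 249871}{1862918 + 4044977} = - \frac{314670}{5907895} = \left(-314670\right) \frac{1}{5907895} = - \frac{62934}{1181579}$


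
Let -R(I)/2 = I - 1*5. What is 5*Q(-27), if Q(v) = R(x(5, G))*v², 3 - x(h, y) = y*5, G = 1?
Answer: 51030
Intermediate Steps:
x(h, y) = 3 - 5*y (x(h, y) = 3 - y*5 = 3 - 5*y)
R(I) = 10 - 2*I (R(I) = -2*(I - 1*5) = -2*(I - 5) = -2*(-5 + I) = 10 - 2*I)
Q(v) = 14*v² (Q(v) = (10 - 2*(3 - 5*1))*v² = (10 - 2*(3 - 5))*v² = (10 - 2*(-2))*v² = (10 + 4)*v² = 14*v²)
5*Q(-27) = 5*(14*(-27)²) = 5*(14*729) = 5*10206 = 51030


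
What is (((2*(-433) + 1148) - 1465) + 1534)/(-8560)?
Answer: -351/8560 ≈ -0.041005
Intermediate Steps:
(((2*(-433) + 1148) - 1465) + 1534)/(-8560) = (((-866 + 1148) - 1465) + 1534)*(-1/8560) = ((282 - 1465) + 1534)*(-1/8560) = (-1183 + 1534)*(-1/8560) = 351*(-1/8560) = -351/8560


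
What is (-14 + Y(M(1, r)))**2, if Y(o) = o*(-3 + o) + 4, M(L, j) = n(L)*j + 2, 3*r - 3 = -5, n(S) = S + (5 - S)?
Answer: 1444/81 ≈ 17.827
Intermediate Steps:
n(S) = 5
r = -2/3 (r = 1 + (1/3)*(-5) = 1 - 5/3 = -2/3 ≈ -0.66667)
M(L, j) = 2 + 5*j (M(L, j) = 5*j + 2 = 2 + 5*j)
Y(o) = 4 + o*(-3 + o)
(-14 + Y(M(1, r)))**2 = (-14 + (4 + (2 + 5*(-2/3))**2 - 3*(2 + 5*(-2/3))))**2 = (-14 + (4 + (2 - 10/3)**2 - 3*(2 - 10/3)))**2 = (-14 + (4 + (-4/3)**2 - 3*(-4/3)))**2 = (-14 + (4 + 16/9 + 4))**2 = (-14 + 88/9)**2 = (-38/9)**2 = 1444/81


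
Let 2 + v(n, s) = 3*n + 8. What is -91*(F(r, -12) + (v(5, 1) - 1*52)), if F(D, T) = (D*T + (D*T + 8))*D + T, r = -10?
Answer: 229593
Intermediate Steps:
v(n, s) = 6 + 3*n (v(n, s) = -2 + (3*n + 8) = -2 + (8 + 3*n) = 6 + 3*n)
F(D, T) = T + D*(8 + 2*D*T) (F(D, T) = (D*T + (8 + D*T))*D + T = (8 + 2*D*T)*D + T = D*(8 + 2*D*T) + T = T + D*(8 + 2*D*T))
-91*(F(r, -12) + (v(5, 1) - 1*52)) = -91*((-12 + 8*(-10) + 2*(-12)*(-10)²) + ((6 + 3*5) - 1*52)) = -91*((-12 - 80 + 2*(-12)*100) + ((6 + 15) - 52)) = -91*((-12 - 80 - 2400) + (21 - 52)) = -91*(-2492 - 31) = -91*(-2523) = 229593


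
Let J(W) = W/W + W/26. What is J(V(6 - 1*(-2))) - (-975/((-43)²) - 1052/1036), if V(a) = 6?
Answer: 17266812/6225583 ≈ 2.7735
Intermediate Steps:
J(W) = 1 + W/26 (J(W) = 1 + W*(1/26) = 1 + W/26)
J(V(6 - 1*(-2))) - (-975/((-43)²) - 1052/1036) = (1 + (1/26)*6) - (-975/((-43)²) - 1052/1036) = (1 + 3/13) - (-975/1849 - 1052*1/1036) = 16/13 - (-975*1/1849 - 263/259) = 16/13 - (-975/1849 - 263/259) = 16/13 - 1*(-738812/478891) = 16/13 + 738812/478891 = 17266812/6225583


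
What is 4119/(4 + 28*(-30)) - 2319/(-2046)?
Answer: -98315/25916 ≈ -3.7936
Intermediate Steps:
4119/(4 + 28*(-30)) - 2319/(-2046) = 4119/(4 - 840) - 2319*(-1/2046) = 4119/(-836) + 773/682 = 4119*(-1/836) + 773/682 = -4119/836 + 773/682 = -98315/25916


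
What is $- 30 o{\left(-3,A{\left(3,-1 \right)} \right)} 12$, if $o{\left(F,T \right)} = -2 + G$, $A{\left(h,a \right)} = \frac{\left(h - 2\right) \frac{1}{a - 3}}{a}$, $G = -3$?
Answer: $1800$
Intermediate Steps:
$A{\left(h,a \right)} = \frac{-2 + h}{a \left(-3 + a\right)}$ ($A{\left(h,a \right)} = \frac{\left(-2 + h\right) \frac{1}{-3 + a}}{a} = \frac{\frac{1}{-3 + a} \left(-2 + h\right)}{a} = \frac{-2 + h}{a \left(-3 + a\right)}$)
$o{\left(F,T \right)} = -5$ ($o{\left(F,T \right)} = -2 - 3 = -5$)
$- 30 o{\left(-3,A{\left(3,-1 \right)} \right)} 12 = \left(-30\right) \left(-5\right) 12 = 150 \cdot 12 = 1800$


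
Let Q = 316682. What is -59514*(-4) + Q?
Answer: 554738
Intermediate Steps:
-59514*(-4) + Q = -59514*(-4) + 316682 = 238056 + 316682 = 554738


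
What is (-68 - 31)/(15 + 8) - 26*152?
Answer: -90995/23 ≈ -3956.3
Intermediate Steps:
(-68 - 31)/(15 + 8) - 26*152 = -99/23 - 3952 = -90995/23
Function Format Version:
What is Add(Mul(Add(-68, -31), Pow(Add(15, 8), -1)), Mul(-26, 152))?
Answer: Rational(-90995, 23) ≈ -3956.3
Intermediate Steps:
Add(Mul(Add(-68, -31), Pow(Add(15, 8), -1)), Mul(-26, 152)) = Add(Mul(-99, Pow(23, -1)), -3952) = Add(Mul(-99, Rational(1, 23)), -3952) = Add(Rational(-99, 23), -3952) = Rational(-90995, 23)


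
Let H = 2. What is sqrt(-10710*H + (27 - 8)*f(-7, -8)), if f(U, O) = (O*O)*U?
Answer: 2*I*sqrt(7483) ≈ 173.01*I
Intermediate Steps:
f(U, O) = U*O**2 (f(U, O) = O**2*U = U*O**2)
sqrt(-10710*H + (27 - 8)*f(-7, -8)) = sqrt(-10710*2 + (27 - 8)*(-7*(-8)**2)) = sqrt(-21420 + 19*(-7*64)) = sqrt(-21420 + 19*(-448)) = sqrt(-21420 - 8512) = sqrt(-29932) = 2*I*sqrt(7483)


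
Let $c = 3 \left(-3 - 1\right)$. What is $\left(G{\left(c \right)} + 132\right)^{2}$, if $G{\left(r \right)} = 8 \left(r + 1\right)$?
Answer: $1936$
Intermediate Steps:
$c = -12$ ($c = 3 \left(-4\right) = -12$)
$G{\left(r \right)} = 8 + 8 r$ ($G{\left(r \right)} = 8 \left(1 + r\right) = 8 + 8 r$)
$\left(G{\left(c \right)} + 132\right)^{2} = \left(\left(8 + 8 \left(-12\right)\right) + 132\right)^{2} = \left(\left(8 - 96\right) + 132\right)^{2} = \left(-88 + 132\right)^{2} = 44^{2} = 1936$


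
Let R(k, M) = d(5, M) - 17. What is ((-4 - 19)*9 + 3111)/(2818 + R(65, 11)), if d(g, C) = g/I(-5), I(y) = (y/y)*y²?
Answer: 7260/7003 ≈ 1.0367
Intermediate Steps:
I(y) = y² (I(y) = 1*y² = y²)
d(g, C) = g/25 (d(g, C) = g/((-5)²) = g/25)
R(k, M) = -84/5 (R(k, M) = (1/25)*5 - 17 = ⅕ - 17 = -84/5)
((-4 - 19)*9 + 3111)/(2818 + R(65, 11)) = ((-4 - 19)*9 + 3111)/(2818 - 84/5) = (-23*9 + 3111)/(14006/5) = (-207 + 3111)*(5/14006) = 2904*(5/14006) = 7260/7003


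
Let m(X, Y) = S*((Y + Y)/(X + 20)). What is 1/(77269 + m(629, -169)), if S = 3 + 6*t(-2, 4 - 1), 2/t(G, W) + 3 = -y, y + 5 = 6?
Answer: 1/77269 ≈ 1.2942e-5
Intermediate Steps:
y = 1 (y = -5 + 6 = 1)
t(G, W) = -½ (t(G, W) = 2/(-3 - 1*1) = 2/(-3 - 1) = 2/(-4) = 2*(-¼) = -½)
S = 0 (S = 3 + 6*(-½) = 3 - 3 = 0)
m(X, Y) = 0 (m(X, Y) = 0*((Y + Y)/(X + 20)) = 0*((2*Y)/(20 + X)) = 0*(2*Y/(20 + X)) = 0)
1/(77269 + m(629, -169)) = 1/(77269 + 0) = 1/77269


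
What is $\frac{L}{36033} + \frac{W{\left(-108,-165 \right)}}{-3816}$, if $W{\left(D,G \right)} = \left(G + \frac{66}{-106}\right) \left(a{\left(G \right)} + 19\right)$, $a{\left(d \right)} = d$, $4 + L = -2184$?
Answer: $- \frac{431684991}{67477798} \approx -6.3974$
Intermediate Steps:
$L = -2188$ ($L = -4 - 2184 = -2188$)
$W{\left(D,G \right)} = \left(19 + G\right) \left(- \frac{33}{53} + G\right)$ ($W{\left(D,G \right)} = \left(G + \frac{66}{-106}\right) \left(G + 19\right) = \left(G + 66 \left(- \frac{1}{106}\right)\right) \left(19 + G\right) = \left(G - \frac{33}{53}\right) \left(19 + G\right) = \left(- \frac{33}{53} + G\right) \left(19 + G\right) = \left(19 + G\right) \left(- \frac{33}{53} + G\right)$)
$\frac{L}{36033} + \frac{W{\left(-108,-165 \right)}}{-3816} = - \frac{2188}{36033} + \frac{- \frac{627}{53} + \left(-165\right)^{2} + \frac{974}{53} \left(-165\right)}{-3816} = \left(-2188\right) \frac{1}{36033} + \left(- \frac{627}{53} + 27225 - \frac{160710}{53}\right) \left(- \frac{1}{3816}\right) = - \frac{2188}{36033} + \frac{1281588}{53} \left(- \frac{1}{3816}\right) = - \frac{2188}{36033} - \frac{106799}{16854} = - \frac{431684991}{67477798}$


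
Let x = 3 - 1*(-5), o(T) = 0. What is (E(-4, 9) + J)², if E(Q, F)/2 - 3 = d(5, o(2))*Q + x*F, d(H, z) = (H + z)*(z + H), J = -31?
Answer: 6561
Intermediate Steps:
x = 8 (x = 3 + 5 = 8)
d(H, z) = (H + z)² (d(H, z) = (H + z)*(H + z) = (H + z)²)
E(Q, F) = 6 + 16*F + 50*Q (E(Q, F) = 6 + 2*((5 + 0)²*Q + 8*F) = 6 + 2*(5²*Q + 8*F) = 6 + 2*(25*Q + 8*F) = 6 + 2*(8*F + 25*Q) = 6 + (16*F + 50*Q) = 6 + 16*F + 50*Q)
(E(-4, 9) + J)² = ((6 + 16*9 + 50*(-4)) - 31)² = ((6 + 144 - 200) - 31)² = (-50 - 31)² = (-81)² = 6561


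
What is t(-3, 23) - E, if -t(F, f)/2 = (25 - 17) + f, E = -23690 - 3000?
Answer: 26628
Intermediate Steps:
E = -26690
t(F, f) = -16 - 2*f (t(F, f) = -2*((25 - 17) + f) = -2*(8 + f) = -16 - 2*f)
t(-3, 23) - E = (-16 - 2*23) - 1*(-26690) = (-16 - 46) + 26690 = -62 + 26690 = 26628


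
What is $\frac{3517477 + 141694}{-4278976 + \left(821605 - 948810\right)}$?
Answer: $- \frac{3659171}{4406181} \approx -0.83046$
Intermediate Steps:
$\frac{3517477 + 141694}{-4278976 + \left(821605 - 948810\right)} = \frac{3659171}{-4278976 - 127205} = \frac{3659171}{-4406181} = 3659171 \left(- \frac{1}{4406181}\right) = - \frac{3659171}{4406181}$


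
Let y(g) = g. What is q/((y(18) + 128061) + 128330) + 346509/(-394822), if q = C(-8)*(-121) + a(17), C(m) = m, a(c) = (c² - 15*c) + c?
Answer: -88445702563/101235914198 ≈ -0.87366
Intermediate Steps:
a(c) = c² - 14*c
q = 1019 (q = -8*(-121) + 17*(-14 + 17) = 968 + 17*3 = 968 + 51 = 1019)
q/((y(18) + 128061) + 128330) + 346509/(-394822) = 1019/((18 + 128061) + 128330) + 346509/(-394822) = 1019/(128079 + 128330) + 346509*(-1/394822) = 1019/256409 - 346509/394822 = -88445702563/101235914198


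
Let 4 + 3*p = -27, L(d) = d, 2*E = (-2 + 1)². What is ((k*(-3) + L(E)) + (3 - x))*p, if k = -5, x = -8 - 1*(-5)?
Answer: -1333/6 ≈ -222.17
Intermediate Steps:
E = ½ (E = (-2 + 1)²/2 = (½)*(-1)² = (½)*1 = ½ ≈ 0.50000)
p = -31/3 (p = -4/3 + (⅓)*(-27) = -4/3 - 9 = -31/3 ≈ -10.333)
x = -3 (x = -8 + 5 = -3)
((k*(-3) + L(E)) + (3 - x))*p = ((-5*(-3) + ½) + (3 - 1*(-3)))*(-31/3) = ((15 + ½) + (3 + 3))*(-31/3) = (31/2 + 6)*(-31/3) = (43/2)*(-31/3) = -1333/6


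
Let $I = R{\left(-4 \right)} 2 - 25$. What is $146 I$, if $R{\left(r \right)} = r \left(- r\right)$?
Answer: $-8322$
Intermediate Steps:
$R{\left(r \right)} = - r^{2}$
$I = -57$ ($I = - \left(-4\right)^{2} \cdot 2 - 25 = \left(-1\right) 16 \cdot 2 - 25 = \left(-16\right) 2 - 25 = -32 - 25 = -57$)
$146 I = 146 \left(-57\right) = -8322$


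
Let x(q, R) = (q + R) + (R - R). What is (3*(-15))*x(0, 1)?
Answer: -45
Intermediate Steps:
x(q, R) = R + q (x(q, R) = (R + q) + 0 = R + q)
(3*(-15))*x(0, 1) = (3*(-15))*(1 + 0) = -45*1 = -45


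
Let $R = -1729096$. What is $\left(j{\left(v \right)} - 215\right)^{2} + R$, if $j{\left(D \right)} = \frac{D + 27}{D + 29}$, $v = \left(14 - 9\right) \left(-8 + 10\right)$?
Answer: $- \frac{2560265912}{1521} \approx -1.6833 \cdot 10^{6}$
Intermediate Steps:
$v = 10$ ($v = 5 \cdot 2 = 10$)
$j{\left(D \right)} = \frac{27 + D}{29 + D}$
$\left(j{\left(v \right)} - 215\right)^{2} + R = \left(\frac{27 + 10}{29 + 10} - 215\right)^{2} - 1729096 = \left(\frac{1}{39} \cdot 37 - 215\right)^{2} - 1729096 = \left(\frac{37}{39} - 215\right)^{2} - 1729096 = \left(- \frac{8348}{39}\right)^{2} - 1729096 = \frac{69689104}{1521} - 1729096 = - \frac{2560265912}{1521}$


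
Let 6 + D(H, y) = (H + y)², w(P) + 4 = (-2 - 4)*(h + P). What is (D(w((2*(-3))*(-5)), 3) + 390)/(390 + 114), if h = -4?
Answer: 25033/504 ≈ 49.669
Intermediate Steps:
w(P) = 20 - 6*P (w(P) = -4 + (-2 - 4)*(-4 + P) = -4 - 6*(-4 + P) = -4 + (24 - 6*P) = 20 - 6*P)
D(H, y) = -6 + (H + y)²
(D(w((2*(-3))*(-5)), 3) + 390)/(390 + 114) = ((-6 + ((20 - 6*2*(-3)*(-5)) + 3)²) + 390)/(390 + 114) = ((-6 + ((20 - (-36)*(-5)) + 3)²) + 390)/504 = ((-6 + ((20 - 6*30) + 3)²) + 390)*(1/504) = ((-6 + ((20 - 180) + 3)²) + 390)*(1/504) = ((-6 + (-160 + 3)²) + 390)*(1/504) = ((-6 + (-157)²) + 390)*(1/504) = ((-6 + 24649) + 390)*(1/504) = (24643 + 390)*(1/504) = 25033*(1/504) = 25033/504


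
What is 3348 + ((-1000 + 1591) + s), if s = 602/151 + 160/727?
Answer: 432873417/109777 ≈ 3943.2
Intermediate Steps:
s = 461814/109777 (s = 602*(1/151) + 160*(1/727) = 602/151 + 160/727 = 461814/109777 ≈ 4.2068)
3348 + ((-1000 + 1591) + s) = 3348 + ((-1000 + 1591) + 461814/109777) = 3348 + (591 + 461814/109777) = 3348 + 65340021/109777 = 432873417/109777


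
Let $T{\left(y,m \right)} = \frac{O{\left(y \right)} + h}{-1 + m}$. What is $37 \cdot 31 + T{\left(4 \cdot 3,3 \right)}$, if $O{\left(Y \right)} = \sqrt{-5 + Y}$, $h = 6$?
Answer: $1150 + \frac{\sqrt{7}}{2} \approx 1151.3$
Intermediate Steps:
$T{\left(y,m \right)} = \frac{6 + \sqrt{-5 + y}}{-1 + m}$ ($T{\left(y,m \right)} = \frac{\sqrt{-5 + y} + 6}{-1 + m} = \frac{6 + \sqrt{-5 + y}}{-1 + m}$)
$37 \cdot 31 + T{\left(4 \cdot 3,3 \right)} = 37 \cdot 31 + \frac{6 + \sqrt{-5 + 4 \cdot 3}}{-1 + 3} = 1147 + \frac{6 + \sqrt{-5 + 12}}{2} = 1147 + \frac{6 + \sqrt{7}}{2} = 1147 + \left(3 + \frac{\sqrt{7}}{2}\right) = 1150 + \frac{\sqrt{7}}{2}$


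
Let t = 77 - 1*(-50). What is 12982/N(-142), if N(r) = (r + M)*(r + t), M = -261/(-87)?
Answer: 12982/2085 ≈ 6.2264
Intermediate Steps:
t = 127 (t = 77 + 50 = 127)
M = 3 (M = -261*(-1/87) = 3)
N(r) = (3 + r)*(127 + r) (N(r) = (r + 3)*(r + 127) = (3 + r)*(127 + r))
12982/N(-142) = 12982/(381 + (-142)**2 + 130*(-142)) = 12982/(381 + 20164 - 18460) = 12982/2085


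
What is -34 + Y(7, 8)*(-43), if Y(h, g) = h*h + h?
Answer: -2442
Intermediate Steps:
Y(h, g) = h + h**2 (Y(h, g) = h**2 + h = h + h**2)
-34 + Y(7, 8)*(-43) = -34 + (7*(1 + 7))*(-43) = -34 + (7*8)*(-43) = -34 + 56*(-43) = -34 - 2408 = -2442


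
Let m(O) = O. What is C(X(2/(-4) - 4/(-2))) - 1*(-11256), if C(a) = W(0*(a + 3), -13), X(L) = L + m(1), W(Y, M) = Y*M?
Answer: 11256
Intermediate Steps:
W(Y, M) = M*Y
X(L) = 1 + L (X(L) = L + 1 = 1 + L)
C(a) = 0 (C(a) = -0*(a + 3) = -0*(3 + a) = -13*0 = 0)
C(X(2/(-4) - 4/(-2))) - 1*(-11256) = 0 - 1*(-11256) = 0 + 11256 = 11256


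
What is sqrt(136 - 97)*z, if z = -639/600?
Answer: -213*sqrt(39)/200 ≈ -6.6509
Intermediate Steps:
z = -213/200 (z = -639*1/600 = -213/200 ≈ -1.0650)
sqrt(136 - 97)*z = sqrt(136 - 97)*(-213/200) = sqrt(39)*(-213/200) = -213*sqrt(39)/200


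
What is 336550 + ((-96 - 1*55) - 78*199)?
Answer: 320877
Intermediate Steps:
336550 + ((-96 - 1*55) - 78*199) = 336550 + ((-96 - 55) - 15522) = 336550 + (-151 - 15522) = 336550 - 15673 = 320877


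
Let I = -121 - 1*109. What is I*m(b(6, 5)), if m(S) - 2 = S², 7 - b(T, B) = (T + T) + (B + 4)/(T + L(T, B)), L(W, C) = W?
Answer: -64515/8 ≈ -8064.4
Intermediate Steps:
I = -230 (I = -121 - 109 = -230)
b(T, B) = 7 - 2*T - (4 + B)/(2*T) (b(T, B) = 7 - ((T + T) + (B + 4)/(T + T)) = 7 - (2*T + (4 + B)/((2*T))) = 7 - (2*T + (4 + B)*(1/(2*T))) = 7 - (2*T + (4 + B)/(2*T)) = 7 + (-2*T - (4 + B)/(2*T)) = 7 - 2*T - (4 + B)/(2*T))
m(S) = 2 + S²
I*m(b(6, 5)) = -230*(2 + (7 - 2*6 - 2/6 - ½*5/6)²) = -230*(2 + (7 - 12 - 2*⅙ - ½*5*⅙)²) = -230*(2 + (7 - 12 - ⅓ - 5/12)²) = -230*(2 + (-23/4)²) = -230*(2 + 529/16) = -230*561/16 = -64515/8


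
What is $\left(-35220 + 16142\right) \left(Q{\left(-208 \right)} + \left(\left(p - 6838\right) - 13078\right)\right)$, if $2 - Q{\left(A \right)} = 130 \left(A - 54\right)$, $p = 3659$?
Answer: $-339683790$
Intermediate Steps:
$Q{\left(A \right)} = 7022 - 130 A$ ($Q{\left(A \right)} = 2 - 130 \left(A - 54\right) = 2 - 130 \left(-54 + A\right) = 2 - \left(-7020 + 130 A\right) = 7022 - 130 A$)
$\left(-35220 + 16142\right) \left(Q{\left(-208 \right)} + \left(\left(p - 6838\right) - 13078\right)\right) = \left(-35220 + 16142\right) \left(\left(7022 - -27040\right) + \left(\left(3659 - 6838\right) - 13078\right)\right) = - 19078 \left(\left(7022 + 27040\right) - 16257\right) = - 19078 \left(34062 - 16257\right) = \left(-19078\right) 17805 = -339683790$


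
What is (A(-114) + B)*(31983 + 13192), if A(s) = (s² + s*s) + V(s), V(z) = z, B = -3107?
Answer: 1028679925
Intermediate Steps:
A(s) = s + 2*s² (A(s) = (s² + s*s) + s = (s² + s²) + s = 2*s² + s = s + 2*s²)
(A(-114) + B)*(31983 + 13192) = (-114*(1 + 2*(-114)) - 3107)*(31983 + 13192) = (-114*(1 - 228) - 3107)*45175 = (-114*(-227) - 3107)*45175 = (25878 - 3107)*45175 = 22771*45175 = 1028679925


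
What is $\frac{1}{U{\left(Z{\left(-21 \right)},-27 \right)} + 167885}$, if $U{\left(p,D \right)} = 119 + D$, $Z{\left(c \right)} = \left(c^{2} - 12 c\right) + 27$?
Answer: $\frac{1}{167977} \approx 5.9532 \cdot 10^{-6}$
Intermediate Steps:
$Z{\left(c \right)} = 27 + c^{2} - 12 c$
$\frac{1}{U{\left(Z{\left(-21 \right)},-27 \right)} + 167885} = \frac{1}{\left(119 - 27\right) + 167885} = \frac{1}{92 + 167885} = \frac{1}{167977}$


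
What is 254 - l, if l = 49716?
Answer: -49462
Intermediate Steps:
254 - l = 254 - 1*49716 = 254 - 49716 = -49462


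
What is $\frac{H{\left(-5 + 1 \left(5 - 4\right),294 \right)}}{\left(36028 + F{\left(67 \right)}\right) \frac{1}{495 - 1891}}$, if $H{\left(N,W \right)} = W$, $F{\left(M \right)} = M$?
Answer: $- \frac{410424}{36095} \approx -11.371$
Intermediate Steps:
$\frac{H{\left(-5 + 1 \left(5 - 4\right),294 \right)}}{\left(36028 + F{\left(67 \right)}\right) \frac{1}{495 - 1891}} = \frac{294}{\left(36028 + 67\right) \frac{1}{495 - 1891}} = \frac{294}{36095 \frac{1}{-1396}} = \frac{294}{36095 \left(- \frac{1}{1396}\right)} = \frac{294}{- \frac{36095}{1396}} = 294 \left(- \frac{1396}{36095}\right) = - \frac{410424}{36095}$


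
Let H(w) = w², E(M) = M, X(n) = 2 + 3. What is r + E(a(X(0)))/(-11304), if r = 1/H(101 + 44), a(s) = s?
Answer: -93821/237666600 ≈ -0.00039476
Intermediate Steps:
X(n) = 5
r = 1/21025 (r = 1/((101 + 44)²) = 1/(145²) = 1/21025 ≈ 4.7562e-5)
r + E(a(X(0)))/(-11304) = 1/21025 + 5/(-11304) = 1/21025 + 5*(-1/11304) = 1/21025 - 5/11304 = -93821/237666600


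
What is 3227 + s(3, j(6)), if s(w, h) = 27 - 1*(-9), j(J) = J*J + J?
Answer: 3263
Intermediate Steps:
j(J) = J + J² (j(J) = J² + J = J + J²)
s(w, h) = 36 (s(w, h) = 27 + 9 = 36)
3227 + s(3, j(6)) = 3227 + 36 = 3263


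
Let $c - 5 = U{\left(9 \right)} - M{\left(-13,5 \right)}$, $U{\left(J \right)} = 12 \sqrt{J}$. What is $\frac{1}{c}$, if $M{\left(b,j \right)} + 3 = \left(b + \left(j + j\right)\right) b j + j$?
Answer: $- \frac{1}{156} \approx -0.0064103$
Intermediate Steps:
$M{\left(b,j \right)} = -3 + j + b j \left(b + 2 j\right)$ ($M{\left(b,j \right)} = -3 + \left(\left(b + \left(j + j\right)\right) b j + j\right) = -3 + \left(\left(b + 2 j\right) b j + j\right) = -3 + \left(b \left(b + 2 j\right) j + j\right) = -3 + \left(b j \left(b + 2 j\right) + j\right) = -3 + \left(j + b j \left(b + 2 j\right)\right) = -3 + j + b j \left(b + 2 j\right)$)
$c = -156$ ($c = 5 - \left(2 - 36 + 845 + 2 \left(-13\right) 5^{2}\right) = 5 - \left(-34 + 845 + 2 \left(-13\right) 25\right) = 5 + \left(36 - \left(-3 + 5 + 845 - 650\right)\right) = 5 + \left(36 - 197\right) = 5 - 161 = -156$)
$\frac{1}{c} = \frac{1}{-156} = - \frac{1}{156}$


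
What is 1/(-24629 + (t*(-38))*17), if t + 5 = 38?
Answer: -1/45947 ≈ -2.1764e-5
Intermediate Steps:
t = 33 (t = -5 + 38 = 33)
1/(-24629 + (t*(-38))*17) = 1/(-24629 + (33*(-38))*17) = 1/(-24629 - 1254*17) = 1/(-24629 - 21318) = 1/(-45947) = -1/45947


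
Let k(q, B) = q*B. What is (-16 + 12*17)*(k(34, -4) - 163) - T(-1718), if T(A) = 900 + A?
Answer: -55394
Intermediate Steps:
k(q, B) = B*q
(-16 + 12*17)*(k(34, -4) - 163) - T(-1718) = (-16 + 12*17)*(-4*34 - 163) - (900 - 1718) = (-16 + 204)*(-136 - 163) - 1*(-818) = 188*(-299) + 818 = -56212 + 818 = -55394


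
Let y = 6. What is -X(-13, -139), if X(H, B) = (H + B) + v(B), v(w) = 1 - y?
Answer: 157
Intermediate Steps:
v(w) = -5 (v(w) = 1 - 1*6 = 1 - 6 = -5)
X(H, B) = -5 + B + H (X(H, B) = (H + B) - 5 = (B + H) - 5 = -5 + B + H)
-X(-13, -139) = -(-5 - 139 - 13) = -1*(-157) = 157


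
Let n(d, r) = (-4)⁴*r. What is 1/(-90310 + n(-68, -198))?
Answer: -1/140998 ≈ -7.0923e-6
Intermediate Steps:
n(d, r) = 256*r
1/(-90310 + n(-68, -198)) = 1/(-90310 + 256*(-198)) = 1/(-90310 - 50688) = 1/(-140998) = -1/140998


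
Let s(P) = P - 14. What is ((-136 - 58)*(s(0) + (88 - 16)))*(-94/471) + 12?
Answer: 1063340/471 ≈ 2257.6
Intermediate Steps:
s(P) = -14 + P
((-136 - 58)*(s(0) + (88 - 16)))*(-94/471) + 12 = ((-136 - 58)*((-14 + 0) + (88 - 16)))*(-94/471) + 12 = (-194*(-14 + 72))*(-94*1/471) + 12 = -194*58*(-94/471) + 12 = -11252*(-94/471) + 12 = 1057688/471 + 12 = 1063340/471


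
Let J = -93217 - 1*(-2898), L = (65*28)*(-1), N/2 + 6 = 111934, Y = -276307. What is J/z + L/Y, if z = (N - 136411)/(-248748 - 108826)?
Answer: 8923535352320442/24161665615 ≈ 3.6933e+5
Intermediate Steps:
N = 223856 (N = -12 + 2*111934 = -12 + 223868 = 223856)
L = -1820 (L = 1820*(-1) = -1820)
J = -90319 (J = -93217 + 2898 = -90319)
z = -87445/357574 (z = (223856 - 136411)/(-248748 - 108826) = 87445/(-357574) = 87445*(-1/357574) = -87445/357574 ≈ -0.24455)
J/z + L/Y = -90319/(-87445/357574) - 1820/(-276307) = -90319*(-357574/87445) - 1820*(-1/276307) = 32295726106/87445 + 1820/276307 = 8923535352320442/24161665615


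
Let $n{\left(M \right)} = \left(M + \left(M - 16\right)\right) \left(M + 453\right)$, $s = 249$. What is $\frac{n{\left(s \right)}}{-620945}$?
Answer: $- \frac{26028}{47765} \approx -0.54492$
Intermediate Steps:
$n{\left(M \right)} = \left(-16 + 2 M\right) \left(453 + M\right)$ ($n{\left(M \right)} = \left(M + \left(-16 + M\right)\right) \left(453 + M\right) = \left(-16 + 2 M\right) \left(453 + M\right)$)
$\frac{n{\left(s \right)}}{-620945} = \frac{-7248 + 2 \cdot 249^{2} + 890 \cdot 249}{-620945} = \left(-7248 + 2 \cdot 62001 + 221610\right) \left(- \frac{1}{620945}\right) = \left(-7248 + 124002 + 221610\right) \left(- \frac{1}{620945}\right) = 338364 \left(- \frac{1}{620945}\right) = - \frac{26028}{47765}$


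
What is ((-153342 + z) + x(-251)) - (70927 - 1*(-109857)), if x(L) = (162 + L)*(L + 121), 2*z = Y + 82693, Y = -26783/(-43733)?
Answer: -12298121672/43733 ≈ -2.8121e+5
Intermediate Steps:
Y = 26783/43733 (Y = -26783*(-1/43733) = 26783/43733 ≈ 0.61242)
z = 1808219876/43733 (z = (26783/43733 + 82693)/2 = (1/2)*(3616439752/43733) = 1808219876/43733 ≈ 41347.)
x(L) = (121 + L)*(162 + L) (x(L) = (162 + L)*(121 + L) = (121 + L)*(162 + L))
((-153342 + z) + x(-251)) - (70927 - 1*(-109857)) = ((-153342 + 1808219876/43733) + (19602 + (-251)**2 + 283*(-251))) - (70927 - 1*(-109857)) = (-4897885810/43733 + (19602 + 63001 - 71033)) - (70927 + 109857) = (-4897885810/43733 + 11570) - 1*180784 = -4391895000/43733 - 180784 = -12298121672/43733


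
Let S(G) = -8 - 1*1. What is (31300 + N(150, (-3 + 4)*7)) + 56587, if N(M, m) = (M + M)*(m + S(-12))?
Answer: 87287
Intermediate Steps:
S(G) = -9 (S(G) = -8 - 1 = -9)
N(M, m) = 2*M*(-9 + m) (N(M, m) = (M + M)*(m - 9) = (2*M)*(-9 + m) = 2*M*(-9 + m))
(31300 + N(150, (-3 + 4)*7)) + 56587 = (31300 + 2*150*(-9 + (-3 + 4)*7)) + 56587 = (31300 + 2*150*(-9 + 1*7)) + 56587 = (31300 + 2*150*(-9 + 7)) + 56587 = (31300 + 2*150*(-2)) + 56587 = (31300 - 600) + 56587 = 30700 + 56587 = 87287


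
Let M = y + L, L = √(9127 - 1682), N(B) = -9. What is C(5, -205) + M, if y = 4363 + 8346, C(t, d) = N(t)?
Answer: 12700 + √7445 ≈ 12786.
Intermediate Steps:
C(t, d) = -9
L = √7445 ≈ 86.284
y = 12709
M = 12709 + √7445 ≈ 12795.
C(5, -205) + M = -9 + (12709 + √7445) = 12700 + √7445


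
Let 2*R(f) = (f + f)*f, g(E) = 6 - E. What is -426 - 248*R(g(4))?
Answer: -1418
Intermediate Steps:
R(f) = f² (R(f) = ((f + f)*f)/2 = ((2*f)*f)/2 = (2*f²)/2 = f²)
-426 - 248*R(g(4)) = -426 - 248*(6 - 1*4)² = -426 - 248*(6 - 4)² = -426 - 248*2² = -426 - 248*4 = -426 - 992 = -1418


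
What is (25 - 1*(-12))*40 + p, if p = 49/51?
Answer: 75529/51 ≈ 1481.0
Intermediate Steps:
p = 49/51 (p = 49*(1/51) = 49/51 ≈ 0.96078)
(25 - 1*(-12))*40 + p = (25 - 1*(-12))*40 + 49/51 = (25 + 12)*40 + 49/51 = 37*40 + 49/51 = 1480 + 49/51 = 75529/51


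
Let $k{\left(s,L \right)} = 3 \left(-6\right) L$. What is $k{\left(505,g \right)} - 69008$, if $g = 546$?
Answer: $-78836$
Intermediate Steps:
$k{\left(s,L \right)} = - 18 L$
$k{\left(505,g \right)} - 69008 = \left(-18\right) 546 - 69008 = -9828 - 69008 = -78836$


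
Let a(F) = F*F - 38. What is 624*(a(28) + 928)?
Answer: 1044576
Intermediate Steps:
a(F) = -38 + F**2 (a(F) = F**2 - 38 = -38 + F**2)
624*(a(28) + 928) = 624*((-38 + 28**2) + 928) = 624*((-38 + 784) + 928) = 624*(746 + 928) = 624*1674 = 1044576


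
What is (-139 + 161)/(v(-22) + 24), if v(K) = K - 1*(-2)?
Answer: 11/2 ≈ 5.5000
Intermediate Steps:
v(K) = 2 + K (v(K) = K + 2 = 2 + K)
(-139 + 161)/(v(-22) + 24) = (-139 + 161)/((2 - 22) + 24) = 22/(-20 + 24) = 22/4 = 22*(¼) = 11/2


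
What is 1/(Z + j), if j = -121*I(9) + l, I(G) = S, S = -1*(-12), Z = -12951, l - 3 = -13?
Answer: -1/14413 ≈ -6.9382e-5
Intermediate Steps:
l = -10 (l = 3 - 13 = -10)
S = 12
I(G) = 12
j = -1462 (j = -121*12 - 10 = -1452 - 10 = -1462)
1/(Z + j) = 1/(-12951 - 1462) = 1/(-14413) = -1/14413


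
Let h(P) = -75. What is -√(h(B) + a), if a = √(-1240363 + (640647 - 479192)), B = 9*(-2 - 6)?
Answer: -√(-75 + 2*I*√269727) ≈ -21.982 - 23.626*I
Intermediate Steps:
B = -72 (B = 9*(-8) = -72)
a = 2*I*√269727 (a = √(-1240363 + 161455) = √(-1078908) = 2*I*√269727 ≈ 1038.7*I)
-√(h(B) + a) = -√(-75 + 2*I*√269727)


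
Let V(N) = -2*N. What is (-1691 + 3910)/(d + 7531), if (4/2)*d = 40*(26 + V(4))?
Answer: 2219/7891 ≈ 0.28121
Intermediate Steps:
d = 360 (d = (40*(26 - 2*4))/2 = (40*(26 - 8))/2 = (40*18)/2 = (½)*720 = 360)
(-1691 + 3910)/(d + 7531) = (-1691 + 3910)/(360 + 7531) = 2219/7891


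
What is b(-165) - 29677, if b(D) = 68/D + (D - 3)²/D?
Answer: -447727/15 ≈ -29848.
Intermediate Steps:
b(D) = 68/D + (-3 + D)²/D
b(-165) - 29677 = (68 + (-3 - 165)²)/(-165) - 29677 = -(68 + (-168)²)/165 - 29677 = -(68 + 28224)/165 - 29677 = -1/165*28292 - 29677 = -2572/15 - 29677 = -447727/15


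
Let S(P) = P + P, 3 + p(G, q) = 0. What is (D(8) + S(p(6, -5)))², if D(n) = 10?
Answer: 16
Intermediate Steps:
p(G, q) = -3 (p(G, q) = -3 + 0 = -3)
S(P) = 2*P
(D(8) + S(p(6, -5)))² = (10 + 2*(-3))² = (10 - 6)² = 4² = 16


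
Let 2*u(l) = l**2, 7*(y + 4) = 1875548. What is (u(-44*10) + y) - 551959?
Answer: -1310593/7 ≈ -1.8723e+5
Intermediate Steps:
y = 1875520/7 (y = -4 + (1/7)*1875548 = -4 + 1875548/7 = 1875520/7 ≈ 2.6793e+5)
u(l) = l**2/2
(u(-44*10) + y) - 551959 = ((-44*10)**2/2 + 1875520/7) - 551959 = ((1/2)*(-440)**2 + 1875520/7) - 551959 = ((1/2)*193600 + 1875520/7) - 551959 = (96800 + 1875520/7) - 551959 = 2553120/7 - 551959 = -1310593/7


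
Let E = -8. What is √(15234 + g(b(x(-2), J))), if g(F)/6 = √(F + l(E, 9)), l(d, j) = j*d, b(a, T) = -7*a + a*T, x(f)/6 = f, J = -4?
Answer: √(15234 + 12*√15) ≈ 123.61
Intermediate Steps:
x(f) = 6*f
b(a, T) = -7*a + T*a
l(d, j) = d*j
g(F) = 6*√(-72 + F) (g(F) = 6*√(F - 8*9) = 6*√(F - 72) = 6*√(-72 + F))
√(15234 + g(b(x(-2), J))) = √(15234 + 6*√(-72 + (6*(-2))*(-7 - 4))) = √(15234 + 6*√(-72 - 12*(-11))) = √(15234 + 6*√(-72 + 132)) = √(15234 + 6*√60) = √(15234 + 6*(2*√15)) = √(15234 + 12*√15)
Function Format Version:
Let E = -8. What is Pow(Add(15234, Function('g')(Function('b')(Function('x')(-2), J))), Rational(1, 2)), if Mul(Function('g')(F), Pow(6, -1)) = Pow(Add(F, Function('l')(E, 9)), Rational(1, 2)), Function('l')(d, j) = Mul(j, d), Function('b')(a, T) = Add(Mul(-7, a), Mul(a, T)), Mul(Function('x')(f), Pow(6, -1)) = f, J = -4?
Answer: Pow(Add(15234, Mul(12, Pow(15, Rational(1, 2)))), Rational(1, 2)) ≈ 123.61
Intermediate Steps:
Function('x')(f) = Mul(6, f)
Function('b')(a, T) = Add(Mul(-7, a), Mul(T, a))
Function('l')(d, j) = Mul(d, j)
Function('g')(F) = Mul(6, Pow(Add(-72, F), Rational(1, 2))) (Function('g')(F) = Mul(6, Pow(Add(F, Mul(-8, 9)), Rational(1, 2))) = Mul(6, Pow(Add(F, -72), Rational(1, 2))) = Mul(6, Pow(Add(-72, F), Rational(1, 2))))
Pow(Add(15234, Function('g')(Function('b')(Function('x')(-2), J))), Rational(1, 2)) = Pow(Add(15234, Mul(6, Pow(Add(-72, Mul(Mul(6, -2), Add(-7, -4))), Rational(1, 2)))), Rational(1, 2)) = Pow(Add(15234, Mul(6, Pow(Add(-72, Mul(-12, -11)), Rational(1, 2)))), Rational(1, 2)) = Pow(Add(15234, Mul(6, Pow(Add(-72, 132), Rational(1, 2)))), Rational(1, 2)) = Pow(Add(15234, Mul(6, Pow(60, Rational(1, 2)))), Rational(1, 2)) = Pow(Add(15234, Mul(6, Mul(2, Pow(15, Rational(1, 2))))), Rational(1, 2)) = Pow(Add(15234, Mul(12, Pow(15, Rational(1, 2)))), Rational(1, 2))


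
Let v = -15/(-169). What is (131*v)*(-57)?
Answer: -112005/169 ≈ -662.75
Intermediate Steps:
v = 15/169 (v = -15*(-1/169) = 15/169 ≈ 0.088757)
(131*v)*(-57) = (131*(15/169))*(-57) = (1965/169)*(-57) = -112005/169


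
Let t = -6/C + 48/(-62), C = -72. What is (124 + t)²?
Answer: 2104148641/138384 ≈ 15205.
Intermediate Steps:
t = -257/372 (t = -6/(-72) + 48/(-62) = -6*(-1/72) + 48*(-1/62) = 1/12 - 24/31 = -257/372 ≈ -0.69086)
(124 + t)² = (124 - 257/372)² = (45871/372)² = 2104148641/138384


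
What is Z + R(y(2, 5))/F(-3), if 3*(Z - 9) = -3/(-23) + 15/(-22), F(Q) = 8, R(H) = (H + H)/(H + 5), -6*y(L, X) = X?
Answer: 44357/5060 ≈ 8.7662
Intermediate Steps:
y(L, X) = -X/6
R(H) = 2*H/(5 + H) (R(H) = (2*H)/(5 + H) = 2*H/(5 + H))
Z = 4461/506 (Z = 9 + (-3/(-23) + 15/(-22))/3 = 9 + (-3*(-1/23) + 15*(-1/22))/3 = 9 + (3/23 - 15/22)/3 = 9 + (1/3)*(-279/506) = 9 - 93/506 = 4461/506 ≈ 8.8162)
Z + R(y(2, 5))/F(-3) = 4461/506 + (2*(-1/6*5)/(5 - 1/6*5))/8 = 4461/506 + (2*(-5/6)/(5 - 5/6))/8 = 4461/506 + (2*(-5/6)/(25/6))/8 = 4461/506 + (2*(-5/6)*(6/25))/8 = 4461/506 + (1/8)*(-2/5) = 4461/506 - 1/20 = 44357/5060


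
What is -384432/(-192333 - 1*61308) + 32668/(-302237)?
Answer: 35967876732/25553231639 ≈ 1.4076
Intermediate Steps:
-384432/(-192333 - 1*61308) + 32668/(-302237) = -384432/(-192333 - 61308) + 32668*(-1/302237) = -384432/(-253641) - 32668/302237 = -384432*(-1/253641) - 32668/302237 = 128144/84547 - 32668/302237 = 35967876732/25553231639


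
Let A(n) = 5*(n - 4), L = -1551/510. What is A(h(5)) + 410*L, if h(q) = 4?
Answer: -21197/17 ≈ -1246.9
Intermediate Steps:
L = -517/170 (L = -1551*1/510 = -517/170 ≈ -3.0412)
A(n) = -20 + 5*n (A(n) = 5*(-4 + n) = -20 + 5*n)
A(h(5)) + 410*L = (-20 + 5*4) + 410*(-517/170) = (-20 + 20) - 21197/17 = 0 - 21197/17 = -21197/17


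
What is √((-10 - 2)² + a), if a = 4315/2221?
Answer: √719912719/2221 ≈ 12.081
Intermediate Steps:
a = 4315/2221 (a = 4315*(1/2221) = 4315/2221 ≈ 1.9428)
√((-10 - 2)² + a) = √((-10 - 2)² + 4315/2221) = √((-12)² + 4315/2221) = √(144 + 4315/2221) = √(324139/2221) = √719912719/2221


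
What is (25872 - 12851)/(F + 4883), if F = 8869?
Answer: 13021/13752 ≈ 0.94684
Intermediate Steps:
(25872 - 12851)/(F + 4883) = (25872 - 12851)/(8869 + 4883) = 13021/13752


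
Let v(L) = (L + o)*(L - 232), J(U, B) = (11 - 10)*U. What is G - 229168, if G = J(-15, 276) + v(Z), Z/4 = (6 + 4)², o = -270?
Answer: -207343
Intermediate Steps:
J(U, B) = U (J(U, B) = 1*U = U)
Z = 400 (Z = 4*(6 + 4)² = 4*10² = 4*100 = 400)
v(L) = (-270 + L)*(-232 + L) (v(L) = (L - 270)*(L - 232) = (-270 + L)*(-232 + L))
G = 21825 (G = -15 + (62640 + 400² - 502*400) = -15 + (62640 + 160000 - 200800) = -15 + 21840 = 21825)
G - 229168 = 21825 - 229168 = -207343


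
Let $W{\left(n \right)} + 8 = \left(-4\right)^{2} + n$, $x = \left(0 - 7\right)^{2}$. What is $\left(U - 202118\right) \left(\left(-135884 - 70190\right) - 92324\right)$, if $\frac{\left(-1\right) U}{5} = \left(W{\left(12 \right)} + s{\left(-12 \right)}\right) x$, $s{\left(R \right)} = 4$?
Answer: $62066187204$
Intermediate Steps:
$x = 49$ ($x = \left(-7\right)^{2} = 49$)
$W{\left(n \right)} = 8 + n$ ($W{\left(n \right)} = -8 + \left(\left(-4\right)^{2} + n\right) = -8 + \left(16 + n\right) = 8 + n$)
$U = -5880$ ($U = - 5 \left(\left(8 + 12\right) + 4\right) 49 = - 5 \left(20 + 4\right) 49 = - 5 \cdot 24 \cdot 49 = \left(-5\right) 1176 = -5880$)
$\left(U - 202118\right) \left(\left(-135884 - 70190\right) - 92324\right) = \left(-5880 - 202118\right) \left(\left(-135884 - 70190\right) - 92324\right) = - 207998 \left(\left(-135884 - 70190\right) - 92324\right) = - 207998 \left(-206074 - 92324\right) = \left(-207998\right) \left(-298398\right) = 62066187204$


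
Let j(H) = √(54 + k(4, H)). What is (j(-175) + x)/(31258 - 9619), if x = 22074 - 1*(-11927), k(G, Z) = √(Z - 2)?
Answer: 34001/21639 + √(54 + I*√177)/21639 ≈ 1.5716 + 4.1524e-5*I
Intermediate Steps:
k(G, Z) = √(-2 + Z)
x = 34001 (x = 22074 + 11927 = 34001)
j(H) = √(54 + √(-2 + H))
(j(-175) + x)/(31258 - 9619) = (√(54 + √(-2 - 175)) + 34001)/(31258 - 9619) = (√(54 + √(-177)) + 34001)/21639 = (√(54 + I*√177) + 34001)*(1/21639) = (34001 + √(54 + I*√177))*(1/21639) = 34001/21639 + √(54 + I*√177)/21639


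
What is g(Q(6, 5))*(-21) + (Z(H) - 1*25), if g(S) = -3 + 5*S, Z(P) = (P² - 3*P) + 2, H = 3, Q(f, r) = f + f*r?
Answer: -3740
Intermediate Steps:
Z(P) = 2 + P² - 3*P
g(Q(6, 5))*(-21) + (Z(H) - 1*25) = (-3 + 5*(6*(1 + 5)))*(-21) + ((2 + 3² - 3*3) - 1*25) = (-3 + 5*(6*6))*(-21) + ((2 + 9 - 9) - 25) = (-3 + 5*36)*(-21) + (2 - 25) = (-3 + 180)*(-21) - 23 = 177*(-21) - 23 = -3717 - 23 = -3740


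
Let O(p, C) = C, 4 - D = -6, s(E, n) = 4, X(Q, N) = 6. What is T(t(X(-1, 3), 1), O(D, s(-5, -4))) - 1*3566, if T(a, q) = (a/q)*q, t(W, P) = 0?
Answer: -3566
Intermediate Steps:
D = 10 (D = 4 - 1*(-6) = 4 + 6 = 10)
T(a, q) = a
T(t(X(-1, 3), 1), O(D, s(-5, -4))) - 1*3566 = 0 - 1*3566 = 0 - 3566 = -3566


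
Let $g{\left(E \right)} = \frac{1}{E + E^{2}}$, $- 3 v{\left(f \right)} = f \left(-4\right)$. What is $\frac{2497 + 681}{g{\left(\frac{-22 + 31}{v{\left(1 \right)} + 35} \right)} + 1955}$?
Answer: $\frac{11669616}{7190641} \approx 1.6229$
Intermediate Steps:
$v{\left(f \right)} = \frac{4 f}{3}$ ($v{\left(f \right)} = - \frac{f \left(-4\right)}{3} = - \frac{\left(-4\right) f}{3} = \frac{4 f}{3}$)
$\frac{2497 + 681}{g{\left(\frac{-22 + 31}{v{\left(1 \right)} + 35} \right)} + 1955} = \frac{2497 + 681}{\frac{1}{\frac{-22 + 31}{\frac{4}{3} \cdot 1 + 35} \left(1 + \frac{-22 + 31}{\frac{4}{3} \cdot 1 + 35}\right)} + 1955} = \frac{3178}{\frac{1}{\frac{9}{\frac{4}{3} + 35} \left(1 + \frac{9}{\frac{4}{3} + 35}\right)} + 1955} = \frac{3178}{\frac{1}{\frac{9}{\frac{109}{3}} \left(1 + \frac{9}{\frac{109}{3}}\right)} + 1955} = \frac{3178}{\frac{1}{9 \cdot \frac{3}{109} \left(1 + 9 \cdot \frac{3}{109}\right)} + 1955} = \frac{3178}{\frac{1}{\frac{27}{109} \left(1 + \frac{27}{109}\right)} + 1955} = \frac{3178}{\frac{109}{27 \cdot \frac{136}{109}} + 1955} = \frac{3178}{\frac{109}{27} \cdot \frac{109}{136} + 1955} = \frac{3178}{\frac{11881}{3672} + 1955} = \frac{3178}{\frac{7190641}{3672}} = 3178 \cdot \frac{3672}{7190641} = \frac{11669616}{7190641}$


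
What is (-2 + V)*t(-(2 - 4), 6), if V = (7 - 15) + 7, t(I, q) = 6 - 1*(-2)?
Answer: -24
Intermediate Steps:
t(I, q) = 8 (t(I, q) = 6 + 2 = 8)
V = -1 (V = -8 + 7 = -1)
(-2 + V)*t(-(2 - 4), 6) = (-2 - 1)*8 = -3*8 = -24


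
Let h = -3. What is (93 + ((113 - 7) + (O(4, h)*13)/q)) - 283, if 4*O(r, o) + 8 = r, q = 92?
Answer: -7741/92 ≈ -84.141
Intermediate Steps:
O(r, o) = -2 + r/4
(93 + ((113 - 7) + (O(4, h)*13)/q)) - 283 = (93 + ((113 - 7) + ((-2 + (¼)*4)*13)/92)) - 283 = (93 + (106 + ((-2 + 1)*13)*(1/92))) - 283 = (93 + (106 - 1*13*(1/92))) - 283 = (93 + (106 - 13*1/92)) - 283 = (93 + (106 - 13/92)) - 283 = (93 + 9739/92) - 283 = 18295/92 - 283 = -7741/92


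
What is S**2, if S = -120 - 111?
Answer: 53361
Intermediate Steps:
S = -231
S**2 = (-231)**2 = 53361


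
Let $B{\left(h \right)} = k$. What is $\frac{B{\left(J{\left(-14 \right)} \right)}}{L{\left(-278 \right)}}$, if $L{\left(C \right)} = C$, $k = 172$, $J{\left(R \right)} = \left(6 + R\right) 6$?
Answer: $- \frac{86}{139} \approx -0.6187$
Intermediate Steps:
$J{\left(R \right)} = 36 + 6 R$
$B{\left(h \right)} = 172$
$\frac{B{\left(J{\left(-14 \right)} \right)}}{L{\left(-278 \right)}} = \frac{172}{-278} = 172 \left(- \frac{1}{278}\right) = - \frac{86}{139}$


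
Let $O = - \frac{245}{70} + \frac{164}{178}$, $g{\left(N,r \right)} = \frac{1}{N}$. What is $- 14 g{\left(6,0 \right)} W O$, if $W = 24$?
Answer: $\frac{12852}{89} \approx 144.4$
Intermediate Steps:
$O = - \frac{459}{178}$ ($O = \left(-245\right) \frac{1}{70} + 164 \cdot \frac{1}{178} = - \frac{7}{2} + \frac{82}{89} = - \frac{459}{178} \approx -2.5787$)
$- 14 g{\left(6,0 \right)} W O = - \frac{14}{6} \cdot 24 \left(- \frac{459}{178}\right) = \left(-14\right) \frac{1}{6} \cdot 24 \left(- \frac{459}{178}\right) = \left(- \frac{7}{3}\right) 24 \left(- \frac{459}{178}\right) = \left(-56\right) \left(- \frac{459}{178}\right) = \frac{12852}{89}$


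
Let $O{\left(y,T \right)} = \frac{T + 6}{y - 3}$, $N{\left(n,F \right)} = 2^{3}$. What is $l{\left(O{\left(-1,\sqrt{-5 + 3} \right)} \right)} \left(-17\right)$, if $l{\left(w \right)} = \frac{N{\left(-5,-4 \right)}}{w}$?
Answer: $\frac{1632}{19} - \frac{272 i \sqrt{2}}{19} \approx 85.895 - 20.246 i$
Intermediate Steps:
$N{\left(n,F \right)} = 8$
$O{\left(y,T \right)} = \frac{6 + T}{-3 + y}$
$l{\left(w \right)} = \frac{8}{w}$
$l{\left(O{\left(-1,\sqrt{-5 + 3} \right)} \right)} \left(-17\right) = \frac{8}{\frac{1}{-3 - 1} \left(6 + \sqrt{-5 + 3}\right)} \left(-17\right) = \frac{8}{\frac{1}{-4} \left(6 + \sqrt{-2}\right)} \left(-17\right) = \frac{8}{\left(- \frac{1}{4}\right) \left(6 + i \sqrt{2}\right)} \left(-17\right) = \frac{8}{- \frac{3}{2} - \frac{i \sqrt{2}}{4}} \left(-17\right) = - \frac{136}{- \frac{3}{2} - \frac{i \sqrt{2}}{4}}$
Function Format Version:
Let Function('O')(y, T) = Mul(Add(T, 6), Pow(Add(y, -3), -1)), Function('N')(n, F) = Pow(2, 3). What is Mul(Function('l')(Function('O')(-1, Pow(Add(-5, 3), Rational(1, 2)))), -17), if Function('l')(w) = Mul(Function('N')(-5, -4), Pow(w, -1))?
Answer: Add(Rational(1632, 19), Mul(Rational(-272, 19), I, Pow(2, Rational(1, 2)))) ≈ Add(85.895, Mul(-20.246, I))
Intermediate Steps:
Function('N')(n, F) = 8
Function('O')(y, T) = Mul(Pow(Add(-3, y), -1), Add(6, T)) (Function('O')(y, T) = Mul(Add(6, T), Pow(Add(-3, y), -1)) = Mul(Pow(Add(-3, y), -1), Add(6, T)))
Function('l')(w) = Mul(8, Pow(w, -1))
Mul(Function('l')(Function('O')(-1, Pow(Add(-5, 3), Rational(1, 2)))), -17) = Mul(Mul(8, Pow(Mul(Pow(Add(-3, -1), -1), Add(6, Pow(Add(-5, 3), Rational(1, 2)))), -1)), -17) = Mul(Mul(8, Pow(Mul(Pow(-4, -1), Add(6, Pow(-2, Rational(1, 2)))), -1)), -17) = Mul(Mul(8, Pow(Mul(Rational(-1, 4), Add(6, Mul(I, Pow(2, Rational(1, 2))))), -1)), -17) = Mul(Mul(8, Pow(Add(Rational(-3, 2), Mul(Rational(-1, 4), I, Pow(2, Rational(1, 2)))), -1)), -17) = Mul(-136, Pow(Add(Rational(-3, 2), Mul(Rational(-1, 4), I, Pow(2, Rational(1, 2)))), -1))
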